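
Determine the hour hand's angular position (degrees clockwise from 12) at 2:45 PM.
The hour hand moves 30 degrees per hour and 0.5 degrees per minute.
At 2:45: (2) x 30 + 45 x 0.5 = 60 + 22.5 = 82.5 degrees

Final answer: 82.5 degrees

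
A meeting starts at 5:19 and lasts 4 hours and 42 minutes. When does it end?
Starting time: 5:19
Adding 42 minutes to 19 minutes: 19 + 42 = 61 minutes = 1 hour and 1 minute
Adding 4 hours: 5 + 4 + 1 (carry) = 10
Final time: 10:01

Final answer: 10:01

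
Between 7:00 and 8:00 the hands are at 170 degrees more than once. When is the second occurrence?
At t minutes past 7:00, the hour hand is at 30 x 7 + 0.5t degrees and the minute hand is at 6t degrees.
The smaller angle between them is 170 degrees when |30H - 5.5t| = 170 or |30H - 5.5t| = 190.
With H = 7, solve 30 x 7 - 5.5t = +/- target for each target:
  t = (30 x 7 - 170) / 5.5 = 7.27
  t = (30 x 7 + 170) / 5.5 = 69.09 (outside (0, 60))
  t = (30 x 7 - 190) / 5.5 = 3.64
  t = (30 x 7 + 190) / 5.5 = 72.73 (outside (0, 60))
Valid solutions in (0, 60): {3.64, 7.27} minutes.
The second occurrence is t = 7.27 minutes.
The hands form a 170-degree angle at 7.27 minutes past 7:00.

Final answer: 7.27 minutes past 7:00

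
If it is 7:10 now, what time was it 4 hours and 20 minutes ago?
Starting time: 7:10 = 430 total minutes past 12:00
Subtracting: 4 hours and 20 minutes = 260 minutes
430 - 260 = 170 minutes
= 2 hours and 50 minutes past 12:00 = 2:50

Final answer: 2:50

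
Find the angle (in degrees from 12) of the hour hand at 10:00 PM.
The hour hand moves 30 degrees per hour and 0.5 degrees per minute.
At 10:00: (10) x 30 + 0 x 0.5 = 300 + 0 = 300 degrees

Final answer: 300 degrees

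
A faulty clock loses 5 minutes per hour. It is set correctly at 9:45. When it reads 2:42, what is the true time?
For every 60 true minutes, the faulty clock advances 55 minutes, so 1 faulty-clock minute corresponds to 60/55 true minutes.
From 9:45 to 2:42 on the faulty dial is 297 minutes.
True elapsed: 297 x 60/55 = 324 minutes = 5 hours and 24 minutes.
True time: 9:45 + 5 hours and 24 minutes = 3:09.

Final answer: 3:09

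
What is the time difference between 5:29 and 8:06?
From 5:29 to 8:06:
(8 x 60 + 6) - (5 x 60 + 29) = 486 - 329 = 157 minutes
= 2 hours and 37 minutes

Final answer: 2 hours and 37 minutes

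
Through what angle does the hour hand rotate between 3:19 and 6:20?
The hour hand moves 0.5 degrees per minute.
Time elapsed: 6:20 - 3:19 = 181 minutes
Angular displacement: 181 x 0.5 = 90.5 degrees

Final answer: 90.5 degrees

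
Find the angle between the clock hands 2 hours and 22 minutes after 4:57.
First find the time 2 hours and 22 minutes after 4:57.
Total minutes: 4 x 60 + 57 + 2 x 60 + 22 = 439.
439 mod 720 = 439 minutes = 7:19.
Now compute the angle at 7:19:
Hour hand: 7 x 30 + 19 x 0.5 = 219.5 degrees
Minute hand: 19 x 6 = 114 degrees
Difference: |219.5 - 114| = 105.5 degrees
The angle is 105.5 degrees

Final answer: 105.5 degrees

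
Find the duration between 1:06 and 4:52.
From 1:06 to 4:52:
(4 x 60 + 52) - (1 x 60 + 6) = 292 - 66 = 226 minutes
= 3 hours and 46 minutes

Final answer: 3 hours and 46 minutes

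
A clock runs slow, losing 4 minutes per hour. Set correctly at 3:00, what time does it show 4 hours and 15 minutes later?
For every 60 true minutes, the faulty clock advances 60 - 4 = 56 minutes.
True elapsed: 4 hours and 15 minutes = 255 minutes.
Faulty clock advances: 255 x 56/60 = 238 minutes (drift: 17 minutes behind).
Shown time: 3:00 + 238 minutes = 6:58.

Final answer: 6:58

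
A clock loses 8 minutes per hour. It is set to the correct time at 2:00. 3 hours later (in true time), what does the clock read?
For every 60 true minutes, the faulty clock advances 60 - 8 = 52 minutes.
True elapsed: 3 hours = 180 minutes.
Faulty clock advances: 180 x 52/60 = 156 minutes (drift: 24 minutes behind).
Shown time: 2:00 + 156 minutes = 4:36.

Final answer: 4:36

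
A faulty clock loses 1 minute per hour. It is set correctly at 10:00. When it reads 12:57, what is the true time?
For every 60 true minutes, the faulty clock advances 59 minutes, so 1 faulty-clock minute corresponds to 60/59 true minutes.
From 10:00 to 12:57 on the faulty dial is 177 minutes.
True elapsed: 177 x 60/59 = 180 minutes = 3 hours.
True time: 10:00 + 3 hours = 1:00.

Final answer: 1:00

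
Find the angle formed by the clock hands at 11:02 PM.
Hour hand position: 11 x 30 + 2 x 0.5 = 331 degrees
Minute hand position: 2 x 6 = 12 degrees
Difference: |331 - 12| = 319 degrees
Since 319 > 180, the smaller angle is 360 - 319 = 41 degrees

Final answer: 41 degrees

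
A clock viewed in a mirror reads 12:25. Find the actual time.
Reflection across the vertical (12-6) axis maps a hand at angle A degrees to (360 - A) degrees, which sends a reading of T minutes past 12:00 to (720 - T) minutes past 12:00.
Mirror reads 12:25 = 25 minutes past 12:00.
Actual time: (720 - 25) mod 720 = 695 minutes = 11:35.

Final answer: 11:35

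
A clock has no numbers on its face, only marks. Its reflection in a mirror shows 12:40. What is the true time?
Reflection across the vertical (12-6) axis maps a hand at angle A degrees to (360 - A) degrees, which sends a reading of T minutes past 12:00 to (720 - T) minutes past 12:00.
Mirror reads 12:40 = 40 minutes past 12:00.
Actual time: (720 - 40) mod 720 = 680 minutes = 11:20.

Final answer: 11:20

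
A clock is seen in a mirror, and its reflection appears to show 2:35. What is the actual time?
Reflection across the vertical (12-6) axis maps a hand at angle A degrees to (360 - A) degrees, which sends a reading of T minutes past 12:00 to (720 - T) minutes past 12:00.
Mirror reads 2:35 = 155 minutes past 12:00.
Actual time: (720 - 155) mod 720 = 565 minutes = 9:25.

Final answer: 9:25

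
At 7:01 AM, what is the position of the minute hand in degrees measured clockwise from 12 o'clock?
The minute hand moves 6 degrees per minute.
At 7:01: 1 x 6 = 6 degrees

Final answer: 6 degrees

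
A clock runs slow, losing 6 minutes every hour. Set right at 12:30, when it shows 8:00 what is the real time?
For every 60 true minutes, the faulty clock advances 54 minutes, so 1 faulty-clock minute corresponds to 60/54 true minutes.
From 12:30 to 8:00 on the faulty dial is 450 minutes.
True elapsed: 450 x 60/54 = 500 minutes = 8 hours and 20 minutes.
True time: 12:30 + 8 hours and 20 minutes = 8:50.

Final answer: 8:50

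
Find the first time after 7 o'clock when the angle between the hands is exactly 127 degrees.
At t minutes past 7:00, the hour hand is at 30 x 7 + 0.5t degrees and the minute hand is at 6t degrees.
The smaller angle between them is 127 degrees when |30H - 5.5t| = 127 or |30H - 5.5t| = 233.
With H = 7, solve 30 x 7 - 5.5t = +/- target for each target:
  t = (30 x 7 - 127) / 5.5 = 15.09
  t = (30 x 7 + 127) / 5.5 = 61.27 (outside (0, 60))
  t = (30 x 7 - 233) / 5.5 = -4.18 (outside (0, 60))
  t = (30 x 7 + 233) / 5.5 = 80.55 (outside (0, 60))
Valid solutions in (0, 60): {15.09} minutes.
The first occurrence is t = 15.09 minutes.
The hands form a 127-degree angle at 15.09 minutes past 7:00.

Final answer: 15.09 minutes past 7:00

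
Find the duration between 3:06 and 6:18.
From 3:06 to 6:18:
(6 x 60 + 18) - (3 x 60 + 6) = 378 - 186 = 192 minutes
= 3 hours and 12 minutes

Final answer: 3 hours and 12 minutes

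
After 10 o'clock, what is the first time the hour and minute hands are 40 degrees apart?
At t minutes past 10:00, the hour hand is at 30 x 10 + 0.5t degrees and the minute hand is at 6t degrees.
The smaller angle between them is 40 degrees when |30H - 5.5t| = 40 or |30H - 5.5t| = 320.
With H = 10, solve 30 x 10 - 5.5t = +/- target for each target:
  t = (30 x 10 - 40) / 5.5 = 47.27
  t = (30 x 10 + 40) / 5.5 = 61.82 (outside (0, 60))
  t = (30 x 10 - 320) / 5.5 = -3.64 (outside (0, 60))
  t = (30 x 10 + 320) / 5.5 = 112.73 (outside (0, 60))
Valid solutions in (0, 60): {47.27} minutes.
The first occurrence is t = 47.27 minutes.
The hands form a 40-degree angle at 47.27 minutes past 10:00.

Final answer: 47.27 minutes past 10:00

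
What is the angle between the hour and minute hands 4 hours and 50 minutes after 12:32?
First find the time 4 hours and 50 minutes after 12:32.
Total minutes: 12 x 60 + 32 + 4 x 60 + 50 = 1042.
1042 mod 720 = 322 minutes = 5:22.
Now compute the angle at 5:22:
Hour hand: 5 x 30 + 22 x 0.5 = 161 degrees
Minute hand: 22 x 6 = 132 degrees
Difference: |161 - 132| = 29 degrees
The angle is 29 degrees

Final answer: 29 degrees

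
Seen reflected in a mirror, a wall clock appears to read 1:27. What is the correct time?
Reflection across the vertical (12-6) axis maps a hand at angle A degrees to (360 - A) degrees, which sends a reading of T minutes past 12:00 to (720 - T) minutes past 12:00.
Mirror reads 1:27 = 87 minutes past 12:00.
Actual time: (720 - 87) mod 720 = 633 minutes = 10:33.

Final answer: 10:33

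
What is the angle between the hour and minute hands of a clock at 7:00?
Hour hand position: 7 x 30 + 0 x 0.5 = 210 degrees
Minute hand position: 0 x 6 = 0 degrees
Difference: |210 - 0| = 210 degrees
Since 210 > 180, the smaller angle is 360 - 210 = 150 degrees

Final answer: 150 degrees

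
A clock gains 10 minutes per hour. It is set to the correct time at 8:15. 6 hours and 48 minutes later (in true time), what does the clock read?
For every 60 true minutes, the faulty clock advances 60 + 10 = 70 minutes.
True elapsed: 6 hours and 48 minutes = 408 minutes.
Faulty clock advances: 408 x 70/60 = 476 minutes (drift: 68 minutes ahead).
Shown time: 8:15 + 476 minutes = 4:11.

Final answer: 4:11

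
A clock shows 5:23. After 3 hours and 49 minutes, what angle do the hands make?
First find the time 3 hours and 49 minutes after 5:23.
Total minutes: 5 x 60 + 23 + 3 x 60 + 49 = 552.
552 mod 720 = 552 minutes = 9:12.
Now compute the angle at 9:12:
Hour hand: 9 x 30 + 12 x 0.5 = 276 degrees
Minute hand: 12 x 6 = 72 degrees
Difference: |276 - 72| = 204 degrees
Smaller angle: 360 - 204 = 156 degrees

Final answer: 156 degrees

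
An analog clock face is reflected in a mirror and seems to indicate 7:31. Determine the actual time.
Reflection across the vertical (12-6) axis maps a hand at angle A degrees to (360 - A) degrees, which sends a reading of T minutes past 12:00 to (720 - T) minutes past 12:00.
Mirror reads 7:31 = 451 minutes past 12:00.
Actual time: (720 - 451) mod 720 = 269 minutes = 4:29.

Final answer: 4:29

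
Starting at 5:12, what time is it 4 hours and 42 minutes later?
Starting time: 5:12
Adding 42 minutes to 12 minutes: 12 + 42 = 54 minutes
Adding 4 hours: 5 + 4 = 9
Final time: 9:54

Final answer: 9:54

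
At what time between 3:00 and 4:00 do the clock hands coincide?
The minute hand gains 5.5 degrees per minute on the hour hand.
At 3:00, the hour hand is at 90 degrees and the minute hand is at 0 degrees.
The gap is 90 degrees. Time to close: 90/5.5 = 60 x 3/11 = 16.36 minutes.
The hands overlap at 16.36 minutes past 3:00.

Final answer: 16.36 minutes past 3:00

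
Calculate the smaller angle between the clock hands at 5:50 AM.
Hour hand position: 5 x 30 + 50 x 0.5 = 175 degrees
Minute hand position: 50 x 6 = 300 degrees
Difference: |175 - 300| = 125 degrees
The angle between the hands is 125 degrees

Final answer: 125 degrees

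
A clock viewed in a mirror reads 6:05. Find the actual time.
Reflection across the vertical (12-6) axis maps a hand at angle A degrees to (360 - A) degrees, which sends a reading of T minutes past 12:00 to (720 - T) minutes past 12:00.
Mirror reads 6:05 = 365 minutes past 12:00.
Actual time: (720 - 365) mod 720 = 355 minutes = 5:55.

Final answer: 5:55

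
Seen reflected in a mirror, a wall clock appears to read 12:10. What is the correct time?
Reflection across the vertical (12-6) axis maps a hand at angle A degrees to (360 - A) degrees, which sends a reading of T minutes past 12:00 to (720 - T) minutes past 12:00.
Mirror reads 12:10 = 10 minutes past 12:00.
Actual time: (720 - 10) mod 720 = 710 minutes = 11:50.

Final answer: 11:50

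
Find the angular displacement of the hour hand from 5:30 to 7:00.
The hour hand moves 0.5 degrees per minute.
Time elapsed: 7:00 - 5:30 = 90 minutes
Angular displacement: 90 x 0.5 = 45 degrees

Final answer: 45 degrees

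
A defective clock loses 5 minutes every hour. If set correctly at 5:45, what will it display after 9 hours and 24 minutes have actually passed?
For every 60 true minutes, the faulty clock advances 60 - 5 = 55 minutes.
True elapsed: 9 hours and 24 minutes = 564 minutes.
Faulty clock advances: 564 x 55/60 = 517 minutes (drift: 47 minutes behind).
Shown time: 5:45 + 517 minutes = 2:22.

Final answer: 2:22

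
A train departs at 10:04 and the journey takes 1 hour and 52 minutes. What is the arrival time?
Starting time: 10:04
Adding 52 minutes to 4 minutes: 4 + 52 = 56 minutes
Adding 1 hour: 10 + 1 = 11
Final time: 11:56

Final answer: 11:56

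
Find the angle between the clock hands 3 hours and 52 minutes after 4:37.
First find the time 3 hours and 52 minutes after 4:37.
Total minutes: 4 x 60 + 37 + 3 x 60 + 52 = 509.
509 mod 720 = 509 minutes = 8:29.
Now compute the angle at 8:29:
Hour hand: 8 x 30 + 29 x 0.5 = 254.5 degrees
Minute hand: 29 x 6 = 174 degrees
Difference: |254.5 - 174| = 80.5 degrees
The angle is 80.5 degrees

Final answer: 80.5 degrees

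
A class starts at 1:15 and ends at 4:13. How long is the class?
From 1:15 to 4:13:
(4 x 60 + 13) - (1 x 60 + 15) = 253 - 75 = 178 minutes
= 2 hours and 58 minutes

Final answer: 2 hours and 58 minutes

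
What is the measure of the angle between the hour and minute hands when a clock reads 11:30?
Hour hand position: 11 x 30 + 30 x 0.5 = 345 degrees
Minute hand position: 30 x 6 = 180 degrees
Difference: |345 - 180| = 165 degrees
The angle between the hands is 165 degrees

Final answer: 165 degrees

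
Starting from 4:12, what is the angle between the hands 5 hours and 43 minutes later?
First find the time 5 hours and 43 minutes after 4:12.
Total minutes: 4 x 60 + 12 + 5 x 60 + 43 = 595.
595 mod 720 = 595 minutes = 9:55.
Now compute the angle at 9:55:
Hour hand: 9 x 30 + 55 x 0.5 = 297.5 degrees
Minute hand: 55 x 6 = 330 degrees
Difference: |297.5 - 330| = 32.5 degrees
The angle is 32.5 degrees

Final answer: 32.5 degrees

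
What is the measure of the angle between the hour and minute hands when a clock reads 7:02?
Hour hand position: 7 x 30 + 2 x 0.5 = 211 degrees
Minute hand position: 2 x 6 = 12 degrees
Difference: |211 - 12| = 199 degrees
Since 199 > 180, the smaller angle is 360 - 199 = 161 degrees

Final answer: 161 degrees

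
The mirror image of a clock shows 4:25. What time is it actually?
Reflection across the vertical (12-6) axis maps a hand at angle A degrees to (360 - A) degrees, which sends a reading of T minutes past 12:00 to (720 - T) minutes past 12:00.
Mirror reads 4:25 = 265 minutes past 12:00.
Actual time: (720 - 265) mod 720 = 455 minutes = 7:35.

Final answer: 7:35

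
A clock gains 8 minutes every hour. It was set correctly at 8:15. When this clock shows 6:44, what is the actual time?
For every 60 true minutes, the faulty clock advances 68 minutes, so 1 faulty-clock minute corresponds to 60/68 true minutes.
From 8:15 to 6:44 on the faulty dial is 629 minutes.
True elapsed: 629 x 60/68 = 555 minutes = 9 hours and 15 minutes.
True time: 8:15 + 9 hours and 15 minutes = 5:30.

Final answer: 5:30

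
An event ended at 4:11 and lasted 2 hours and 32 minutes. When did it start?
Starting time: 4:11 = 251 total minutes past 12:00
Subtracting: 2 hours and 32 minutes = 152 minutes
251 - 152 = 99 minutes
= 1 hour and 39 minutes past 12:00 = 1:39

Final answer: 1:39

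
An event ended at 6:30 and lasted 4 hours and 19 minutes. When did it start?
Starting time: 6:30 = 390 total minutes past 12:00
Subtracting: 4 hours and 19 minutes = 259 minutes
390 - 259 = 131 minutes
= 2 hours and 11 minutes past 12:00 = 2:11

Final answer: 2:11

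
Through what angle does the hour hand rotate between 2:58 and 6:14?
The hour hand moves 0.5 degrees per minute.
Time elapsed: 6:14 - 2:58 = 196 minutes
Angular displacement: 196 x 0.5 = 98 degrees

Final answer: 98 degrees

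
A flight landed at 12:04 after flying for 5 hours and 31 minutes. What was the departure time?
Starting time: 12:04 = 4 total minutes past 12:00
Subtracting: 5 hours and 31 minutes = 331 minutes
4 - 331 = -327 (negative, add 12 hours = 720) = 393 minutes
= 6 hours and 33 minutes past 12:00 = 6:33

Final answer: 6:33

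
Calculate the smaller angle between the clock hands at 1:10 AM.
Hour hand position: 1 x 30 + 10 x 0.5 = 35 degrees
Minute hand position: 10 x 6 = 60 degrees
Difference: |35 - 60| = 25 degrees
The angle between the hands is 25 degrees

Final answer: 25 degrees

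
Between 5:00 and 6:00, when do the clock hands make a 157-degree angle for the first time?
At t minutes past 5:00, the hour hand is at 30 x 5 + 0.5t degrees and the minute hand is at 6t degrees.
The smaller angle between them is 157 degrees when |30H - 5.5t| = 157 or |30H - 5.5t| = 203.
With H = 5, solve 30 x 5 - 5.5t = +/- target for each target:
  t = (30 x 5 - 157) / 5.5 = -1.27 (outside (0, 60))
  t = (30 x 5 + 157) / 5.5 = 55.82
  t = (30 x 5 - 203) / 5.5 = -9.64 (outside (0, 60))
  t = (30 x 5 + 203) / 5.5 = 64.18 (outside (0, 60))
Valid solutions in (0, 60): {55.82} minutes.
The first occurrence is t = 55.82 minutes.
The hands form a 157-degree angle at 55.82 minutes past 5:00.

Final answer: 55.82 minutes past 5:00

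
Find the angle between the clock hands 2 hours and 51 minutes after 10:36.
First find the time 2 hours and 51 minutes after 10:36.
Total minutes: 10 x 60 + 36 + 2 x 60 + 51 = 807.
807 mod 720 = 87 minutes = 1:27.
Now compute the angle at 1:27:
Hour hand: 1 x 30 + 27 x 0.5 = 43.5 degrees
Minute hand: 27 x 6 = 162 degrees
Difference: |43.5 - 162| = 118.5 degrees
The angle is 118.5 degrees

Final answer: 118.5 degrees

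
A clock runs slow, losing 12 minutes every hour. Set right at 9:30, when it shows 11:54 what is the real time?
For every 60 true minutes, the faulty clock advances 48 minutes, so 1 faulty-clock minute corresponds to 60/48 true minutes.
From 9:30 to 11:54 on the faulty dial is 144 minutes.
True elapsed: 144 x 60/48 = 180 minutes = 3 hours.
True time: 9:30 + 3 hours = 12:30.

Final answer: 12:30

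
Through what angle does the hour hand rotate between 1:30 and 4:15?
The hour hand moves 0.5 degrees per minute.
Time elapsed: 4:15 - 1:30 = 165 minutes
Angular displacement: 165 x 0.5 = 82.5 degrees

Final answer: 82.5 degrees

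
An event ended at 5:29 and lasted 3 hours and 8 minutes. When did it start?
Starting time: 5:29 = 329 total minutes past 12:00
Subtracting: 3 hours and 8 minutes = 188 minutes
329 - 188 = 141 minutes
= 2 hours and 21 minutes past 12:00 = 2:21

Final answer: 2:21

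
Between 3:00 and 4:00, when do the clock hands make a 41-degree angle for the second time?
At t minutes past 3:00, the hour hand is at 30 x 3 + 0.5t degrees and the minute hand is at 6t degrees.
The smaller angle between them is 41 degrees when |30H - 5.5t| = 41 or |30H - 5.5t| = 319.
With H = 3, solve 30 x 3 - 5.5t = +/- target for each target:
  t = (30 x 3 - 41) / 5.5 = 8.91
  t = (30 x 3 + 41) / 5.5 = 23.82
  t = (30 x 3 - 319) / 5.5 = -41.64 (outside (0, 60))
  t = (30 x 3 + 319) / 5.5 = 74.36 (outside (0, 60))
Valid solutions in (0, 60): {8.91, 23.82} minutes.
The second occurrence is t = 23.82 minutes.
The hands form a 41-degree angle at 23.82 minutes past 3:00.

Final answer: 23.82 minutes past 3:00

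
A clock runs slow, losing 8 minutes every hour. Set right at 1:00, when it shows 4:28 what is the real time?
For every 60 true minutes, the faulty clock advances 52 minutes, so 1 faulty-clock minute corresponds to 60/52 true minutes.
From 1:00 to 4:28 on the faulty dial is 208 minutes.
True elapsed: 208 x 60/52 = 240 minutes = 4 hours.
True time: 1:00 + 4 hours = 5:00.

Final answer: 5:00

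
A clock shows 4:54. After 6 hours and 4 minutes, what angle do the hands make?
First find the time 6 hours and 4 minutes after 4:54.
Total minutes: 4 x 60 + 54 + 6 x 60 + 4 = 658.
658 mod 720 = 658 minutes = 10:58.
Now compute the angle at 10:58:
Hour hand: 10 x 30 + 58 x 0.5 = 329 degrees
Minute hand: 58 x 6 = 348 degrees
Difference: |329 - 348| = 19 degrees
The angle is 19 degrees

Final answer: 19 degrees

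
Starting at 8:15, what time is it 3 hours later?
Starting time: 8:15
Adding 0 minutes to 15 minutes: 15 + 0 = 15 minutes
Adding 3 hours: 8 + 3 = 11
Final time: 11:15

Final answer: 11:15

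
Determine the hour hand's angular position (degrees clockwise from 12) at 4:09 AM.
The hour hand moves 30 degrees per hour and 0.5 degrees per minute.
At 4:09: (4) x 30 + 9 x 0.5 = 120 + 4.5 = 124.5 degrees

Final answer: 124.5 degrees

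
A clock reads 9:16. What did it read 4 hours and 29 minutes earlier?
Starting time: 9:16 = 556 total minutes past 12:00
Subtracting: 4 hours and 29 minutes = 269 minutes
556 - 269 = 287 minutes
= 4 hours and 47 minutes past 12:00 = 4:47

Final answer: 4:47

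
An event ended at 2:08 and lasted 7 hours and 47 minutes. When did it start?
Starting time: 2:08 = 128 total minutes past 12:00
Subtracting: 7 hours and 47 minutes = 467 minutes
128 - 467 = -339 (negative, add 12 hours = 720) = 381 minutes
= 6 hours and 21 minutes past 12:00 = 6:21

Final answer: 6:21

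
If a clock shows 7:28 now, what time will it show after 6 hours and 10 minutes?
Starting time: 7:28
Adding 10 minutes to 28 minutes: 28 + 10 = 38 minutes
Adding 6 hours: 7 + 6 = 13 - 12 = 1
Final time: 1:38

Final answer: 1:38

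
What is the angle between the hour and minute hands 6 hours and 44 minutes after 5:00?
First find the time 6 hours and 44 minutes after 5:00.
Total minutes: 5 x 60 + 0 + 6 x 60 + 44 = 704.
704 mod 720 = 704 minutes = 11:44.
Now compute the angle at 11:44:
Hour hand: 11 x 30 + 44 x 0.5 = 352 degrees
Minute hand: 44 x 6 = 264 degrees
Difference: |352 - 264| = 88 degrees
The angle is 88 degrees

Final answer: 88 degrees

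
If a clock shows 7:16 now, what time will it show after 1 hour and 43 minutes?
Starting time: 7:16
Adding 43 minutes to 16 minutes: 16 + 43 = 59 minutes
Adding 1 hour: 7 + 1 = 8
Final time: 8:59

Final answer: 8:59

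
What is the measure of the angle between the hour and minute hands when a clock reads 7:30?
Hour hand position: 7 x 30 + 30 x 0.5 = 225 degrees
Minute hand position: 30 x 6 = 180 degrees
Difference: |225 - 180| = 45 degrees
The angle between the hands is 45 degrees

Final answer: 45 degrees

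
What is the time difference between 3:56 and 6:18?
From 3:56 to 6:18:
(6 x 60 + 18) - (3 x 60 + 56) = 378 - 236 = 142 minutes
= 2 hours and 22 minutes

Final answer: 2 hours and 22 minutes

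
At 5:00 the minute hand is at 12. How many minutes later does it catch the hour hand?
The minute hand gains 5.5 degrees per minute on the hour hand.
At 5:00, the hour hand is at 150 degrees and the minute hand is at 0 degrees.
The gap is 150 degrees. Time to close: 150/5.5 = 60 x 5/11 = 27.27 minutes.
The hands overlap at 27.27 minutes past 5:00.

Final answer: 27.27 minutes past 5:00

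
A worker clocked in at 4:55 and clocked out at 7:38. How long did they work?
From 4:55 to 7:38:
(7 x 60 + 38) - (4 x 60 + 55) = 458 - 295 = 163 minutes
= 2 hours and 43 minutes

Final answer: 2 hours and 43 minutes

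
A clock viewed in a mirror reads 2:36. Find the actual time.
Reflection across the vertical (12-6) axis maps a hand at angle A degrees to (360 - A) degrees, which sends a reading of T minutes past 12:00 to (720 - T) minutes past 12:00.
Mirror reads 2:36 = 156 minutes past 12:00.
Actual time: (720 - 156) mod 720 = 564 minutes = 9:24.

Final answer: 9:24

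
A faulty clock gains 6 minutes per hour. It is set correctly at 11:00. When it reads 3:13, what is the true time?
For every 60 true minutes, the faulty clock advances 66 minutes, so 1 faulty-clock minute corresponds to 60/66 true minutes.
From 11:00 to 3:13 on the faulty dial is 253 minutes.
True elapsed: 253 x 60/66 = 230 minutes = 3 hours and 50 minutes.
True time: 11:00 + 3 hours and 50 minutes = 2:50.

Final answer: 2:50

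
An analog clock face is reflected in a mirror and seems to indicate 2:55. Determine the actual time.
Reflection across the vertical (12-6) axis maps a hand at angle A degrees to (360 - A) degrees, which sends a reading of T minutes past 12:00 to (720 - T) minutes past 12:00.
Mirror reads 2:55 = 175 minutes past 12:00.
Actual time: (720 - 175) mod 720 = 545 minutes = 9:05.

Final answer: 9:05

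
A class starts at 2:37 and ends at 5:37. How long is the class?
From 2:37 to 5:37:
(5 x 60 + 37) - (2 x 60 + 37) = 337 - 157 = 180 minutes
= 3 hours

Final answer: 3 hours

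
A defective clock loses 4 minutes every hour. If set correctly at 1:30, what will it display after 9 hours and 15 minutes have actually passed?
For every 60 true minutes, the faulty clock advances 60 - 4 = 56 minutes.
True elapsed: 9 hours and 15 minutes = 555 minutes.
Faulty clock advances: 555 x 56/60 = 518 minutes (drift: 37 minutes behind).
Shown time: 1:30 + 518 minutes = 10:08.

Final answer: 10:08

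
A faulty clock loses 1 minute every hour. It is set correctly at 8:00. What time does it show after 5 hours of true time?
For every 60 true minutes, the faulty clock advances 60 - 1 = 59 minutes.
True elapsed: 5 hours = 300 minutes.
Faulty clock advances: 300 x 59/60 = 295 minutes (drift: 5 minutes behind).
Shown time: 8:00 + 295 minutes = 12:55.

Final answer: 12:55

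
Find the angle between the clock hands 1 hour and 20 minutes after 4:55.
First find the time 1 hour and 20 minutes after 4:55.
Total minutes: 4 x 60 + 55 + 1 x 60 + 20 = 375.
375 mod 720 = 375 minutes = 6:15.
Now compute the angle at 6:15:
Hour hand: 6 x 30 + 15 x 0.5 = 187.5 degrees
Minute hand: 15 x 6 = 90 degrees
Difference: |187.5 - 90| = 97.5 degrees
The angle is 97.5 degrees

Final answer: 97.5 degrees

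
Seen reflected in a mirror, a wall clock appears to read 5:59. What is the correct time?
Reflection across the vertical (12-6) axis maps a hand at angle A degrees to (360 - A) degrees, which sends a reading of T minutes past 12:00 to (720 - T) minutes past 12:00.
Mirror reads 5:59 = 359 minutes past 12:00.
Actual time: (720 - 359) mod 720 = 361 minutes = 6:01.

Final answer: 6:01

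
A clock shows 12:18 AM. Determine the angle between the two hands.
Hour hand position: 0 x 30 + 18 x 0.5 = 9 degrees
Minute hand position: 18 x 6 = 108 degrees
Difference: |9 - 108| = 99 degrees
The angle between the hands is 99 degrees

Final answer: 99 degrees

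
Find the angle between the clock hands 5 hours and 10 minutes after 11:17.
First find the time 5 hours and 10 minutes after 11:17.
Total minutes: 11 x 60 + 17 + 5 x 60 + 10 = 987.
987 mod 720 = 267 minutes = 4:27.
Now compute the angle at 4:27:
Hour hand: 4 x 30 + 27 x 0.5 = 133.5 degrees
Minute hand: 27 x 6 = 162 degrees
Difference: |133.5 - 162| = 28.5 degrees
The angle is 28.5 degrees

Final answer: 28.5 degrees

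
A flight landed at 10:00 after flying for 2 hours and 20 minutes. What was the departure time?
Starting time: 10:00 = 600 total minutes past 12:00
Subtracting: 2 hours and 20 minutes = 140 minutes
600 - 140 = 460 minutes
= 7 hours and 40 minutes past 12:00 = 7:40

Final answer: 7:40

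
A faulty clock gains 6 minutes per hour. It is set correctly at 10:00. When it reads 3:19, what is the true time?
For every 60 true minutes, the faulty clock advances 66 minutes, so 1 faulty-clock minute corresponds to 60/66 true minutes.
From 10:00 to 3:19 on the faulty dial is 319 minutes.
True elapsed: 319 x 60/66 = 290 minutes = 4 hours and 50 minutes.
True time: 10:00 + 4 hours and 50 minutes = 2:50.

Final answer: 2:50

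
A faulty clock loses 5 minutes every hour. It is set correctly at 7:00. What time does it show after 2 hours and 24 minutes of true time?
For every 60 true minutes, the faulty clock advances 60 - 5 = 55 minutes.
True elapsed: 2 hours and 24 minutes = 144 minutes.
Faulty clock advances: 144 x 55/60 = 132 minutes (drift: 12 minutes behind).
Shown time: 7:00 + 132 minutes = 9:12.

Final answer: 9:12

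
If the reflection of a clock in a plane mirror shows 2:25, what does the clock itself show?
Reflection across the vertical (12-6) axis maps a hand at angle A degrees to (360 - A) degrees, which sends a reading of T minutes past 12:00 to (720 - T) minutes past 12:00.
Mirror reads 2:25 = 145 minutes past 12:00.
Actual time: (720 - 145) mod 720 = 575 minutes = 9:35.

Final answer: 9:35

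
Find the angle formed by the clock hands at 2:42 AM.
Hour hand position: 2 x 30 + 42 x 0.5 = 81 degrees
Minute hand position: 42 x 6 = 252 degrees
Difference: |81 - 252| = 171 degrees
The angle between the hands is 171 degrees

Final answer: 171 degrees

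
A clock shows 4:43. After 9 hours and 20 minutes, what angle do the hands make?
First find the time 9 hours and 20 minutes after 4:43.
Total minutes: 4 x 60 + 43 + 9 x 60 + 20 = 843.
843 mod 720 = 123 minutes = 2:03.
Now compute the angle at 2:03:
Hour hand: 2 x 30 + 3 x 0.5 = 61.5 degrees
Minute hand: 3 x 6 = 18 degrees
Difference: |61.5 - 18| = 43.5 degrees
The angle is 43.5 degrees

Final answer: 43.5 degrees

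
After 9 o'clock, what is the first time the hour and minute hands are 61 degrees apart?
At t minutes past 9:00, the hour hand is at 30 x 9 + 0.5t degrees and the minute hand is at 6t degrees.
The smaller angle between them is 61 degrees when |30H - 5.5t| = 61 or |30H - 5.5t| = 299.
With H = 9, solve 30 x 9 - 5.5t = +/- target for each target:
  t = (30 x 9 - 61) / 5.5 = 38
  t = (30 x 9 + 61) / 5.5 = 60.18 (outside (0, 60))
  t = (30 x 9 - 299) / 5.5 = -5.27 (outside (0, 60))
  t = (30 x 9 + 299) / 5.5 = 103.45 (outside (0, 60))
Valid solutions in (0, 60): {38} minutes.
The first occurrence is t = 38 minutes.
The hands form a 61-degree angle at 38 minutes past 9:00.

Final answer: 38 minutes past 9:00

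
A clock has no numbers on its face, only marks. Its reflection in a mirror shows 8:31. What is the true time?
Reflection across the vertical (12-6) axis maps a hand at angle A degrees to (360 - A) degrees, which sends a reading of T minutes past 12:00 to (720 - T) minutes past 12:00.
Mirror reads 8:31 = 511 minutes past 12:00.
Actual time: (720 - 511) mod 720 = 209 minutes = 3:29.

Final answer: 3:29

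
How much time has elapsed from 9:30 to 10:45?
From 9:30 to 10:45:
(10 x 60 + 45) - (9 x 60 + 30) = 645 - 570 = 75 minutes
= 1 hour and 15 minutes

Final answer: 1 hour and 15 minutes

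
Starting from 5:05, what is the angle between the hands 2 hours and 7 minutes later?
First find the time 2 hours and 7 minutes after 5:05.
Total minutes: 5 x 60 + 5 + 2 x 60 + 7 = 432.
432 mod 720 = 432 minutes = 7:12.
Now compute the angle at 7:12:
Hour hand: 7 x 30 + 12 x 0.5 = 216 degrees
Minute hand: 12 x 6 = 72 degrees
Difference: |216 - 72| = 144 degrees
The angle is 144 degrees

Final answer: 144 degrees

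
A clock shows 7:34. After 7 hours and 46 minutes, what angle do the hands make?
First find the time 7 hours and 46 minutes after 7:34.
Total minutes: 7 x 60 + 34 + 7 x 60 + 46 = 920.
920 mod 720 = 200 minutes = 3:20.
Now compute the angle at 3:20:
Hour hand: 3 x 30 + 20 x 0.5 = 100 degrees
Minute hand: 20 x 6 = 120 degrees
Difference: |100 - 120| = 20 degrees
The angle is 20 degrees

Final answer: 20 degrees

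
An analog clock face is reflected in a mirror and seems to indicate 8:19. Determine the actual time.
Reflection across the vertical (12-6) axis maps a hand at angle A degrees to (360 - A) degrees, which sends a reading of T minutes past 12:00 to (720 - T) minutes past 12:00.
Mirror reads 8:19 = 499 minutes past 12:00.
Actual time: (720 - 499) mod 720 = 221 minutes = 3:41.

Final answer: 3:41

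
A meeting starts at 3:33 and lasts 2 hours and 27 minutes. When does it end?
Starting time: 3:33
Adding 27 minutes to 33 minutes: 33 + 27 = 60 minutes = 1 hour
Adding 2 hours: 3 + 2 + 1 (carry) = 6
Final time: 6:00

Final answer: 6:00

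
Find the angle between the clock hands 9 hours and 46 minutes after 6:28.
First find the time 9 hours and 46 minutes after 6:28.
Total minutes: 6 x 60 + 28 + 9 x 60 + 46 = 974.
974 mod 720 = 254 minutes = 4:14.
Now compute the angle at 4:14:
Hour hand: 4 x 30 + 14 x 0.5 = 127 degrees
Minute hand: 14 x 6 = 84 degrees
Difference: |127 - 84| = 43 degrees
The angle is 43 degrees

Final answer: 43 degrees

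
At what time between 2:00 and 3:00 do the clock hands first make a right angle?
At t minutes past 2:00, the hour hand is at 30 x 2 + 0.5t degrees and the minute hand is at 6t degrees.
The smaller angle between them is 90 degrees when |30H - 5.5t| = 90 or |30H - 5.5t| = 270.
With H = 2, solve 30 x 2 - 5.5t = +/- target for each target:
  t = (30 x 2 - 90) / 5.5 = -5.45 (outside (0, 60))
  t = (30 x 2 + 90) / 5.5 = 27.27
  t = (30 x 2 - 270) / 5.5 = -38.18 (outside (0, 60))
  t = (30 x 2 + 270) / 5.5 = 60 (outside (0, 60))
Valid solutions in (0, 60): {27.27} minutes.
First occurrence: t = 27.27 minutes.
The hands are at right angles at 27.27 minutes past 2:00.

Final answer: 27.27 minutes past 2:00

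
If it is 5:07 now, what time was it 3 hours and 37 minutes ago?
Starting time: 5:07 = 307 total minutes past 12:00
Subtracting: 3 hours and 37 minutes = 217 minutes
307 - 217 = 90 minutes
= 1 hour and 30 minutes past 12:00 = 1:30

Final answer: 1:30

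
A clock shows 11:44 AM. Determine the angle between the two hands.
Hour hand position: 11 x 30 + 44 x 0.5 = 352 degrees
Minute hand position: 44 x 6 = 264 degrees
Difference: |352 - 264| = 88 degrees
The angle between the hands is 88 degrees

Final answer: 88 degrees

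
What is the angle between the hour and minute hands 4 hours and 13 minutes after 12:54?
First find the time 4 hours and 13 minutes after 12:54.
Total minutes: 12 x 60 + 54 + 4 x 60 + 13 = 1027.
1027 mod 720 = 307 minutes = 5:07.
Now compute the angle at 5:07:
Hour hand: 5 x 30 + 7 x 0.5 = 153.5 degrees
Minute hand: 7 x 6 = 42 degrees
Difference: |153.5 - 42| = 111.5 degrees
The angle is 111.5 degrees

Final answer: 111.5 degrees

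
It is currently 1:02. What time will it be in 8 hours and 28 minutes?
Starting time: 1:02
Adding 28 minutes to 2 minutes: 2 + 28 = 30 minutes
Adding 8 hours: 1 + 8 = 9
Final time: 9:30

Final answer: 9:30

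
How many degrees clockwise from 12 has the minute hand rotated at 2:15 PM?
The minute hand moves 6 degrees per minute.
At 2:15: 15 x 6 = 90 degrees

Final answer: 90 degrees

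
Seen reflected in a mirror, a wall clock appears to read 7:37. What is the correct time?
Reflection across the vertical (12-6) axis maps a hand at angle A degrees to (360 - A) degrees, which sends a reading of T minutes past 12:00 to (720 - T) minutes past 12:00.
Mirror reads 7:37 = 457 minutes past 12:00.
Actual time: (720 - 457) mod 720 = 263 minutes = 4:23.

Final answer: 4:23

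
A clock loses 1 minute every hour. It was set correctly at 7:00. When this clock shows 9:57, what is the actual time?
For every 60 true minutes, the faulty clock advances 59 minutes, so 1 faulty-clock minute corresponds to 60/59 true minutes.
From 7:00 to 9:57 on the faulty dial is 177 minutes.
True elapsed: 177 x 60/59 = 180 minutes = 3 hours.
True time: 7:00 + 3 hours = 10:00.

Final answer: 10:00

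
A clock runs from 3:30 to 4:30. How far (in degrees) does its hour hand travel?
The hour hand moves 0.5 degrees per minute.
Time elapsed: 4:30 - 3:30 = 60 minutes
Angular displacement: 60 x 0.5 = 30 degrees

Final answer: 30 degrees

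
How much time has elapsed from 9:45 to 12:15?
From 9:45 to 12:15:
(12 x 60 + 15) - (9 x 60 + 45) = 735 - 585 = 150 minutes
= 2 hours and 30 minutes

Final answer: 2 hours and 30 minutes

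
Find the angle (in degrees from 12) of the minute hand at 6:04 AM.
The minute hand moves 6 degrees per minute.
At 6:04: 4 x 6 = 24 degrees

Final answer: 24 degrees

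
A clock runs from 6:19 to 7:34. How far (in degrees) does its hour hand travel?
The hour hand moves 0.5 degrees per minute.
Time elapsed: 7:34 - 6:19 = 75 minutes
Angular displacement: 75 x 0.5 = 37.5 degrees

Final answer: 37.5 degrees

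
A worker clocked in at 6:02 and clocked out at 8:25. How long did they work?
From 6:02 to 8:25:
(8 x 60 + 25) - (6 x 60 + 2) = 505 - 362 = 143 minutes
= 2 hours and 23 minutes

Final answer: 2 hours and 23 minutes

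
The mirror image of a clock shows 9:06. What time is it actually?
Reflection across the vertical (12-6) axis maps a hand at angle A degrees to (360 - A) degrees, which sends a reading of T minutes past 12:00 to (720 - T) minutes past 12:00.
Mirror reads 9:06 = 546 minutes past 12:00.
Actual time: (720 - 546) mod 720 = 174 minutes = 2:54.

Final answer: 2:54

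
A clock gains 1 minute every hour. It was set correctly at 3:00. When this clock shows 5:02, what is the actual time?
For every 60 true minutes, the faulty clock advances 61 minutes, so 1 faulty-clock minute corresponds to 60/61 true minutes.
From 3:00 to 5:02 on the faulty dial is 122 minutes.
True elapsed: 122 x 60/61 = 120 minutes = 2 hours.
True time: 3:00 + 2 hours = 5:00.

Final answer: 5:00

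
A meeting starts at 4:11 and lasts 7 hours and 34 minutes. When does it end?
Starting time: 4:11
Adding 34 minutes to 11 minutes: 11 + 34 = 45 minutes
Adding 7 hours: 4 + 7 = 11
Final time: 11:45

Final answer: 11:45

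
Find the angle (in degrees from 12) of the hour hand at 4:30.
The hour hand moves 30 degrees per hour and 0.5 degrees per minute.
At 4:30: (4) x 30 + 30 x 0.5 = 120 + 15 = 135 degrees

Final answer: 135 degrees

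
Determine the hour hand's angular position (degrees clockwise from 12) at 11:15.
The hour hand moves 30 degrees per hour and 0.5 degrees per minute.
At 11:15: (11) x 30 + 15 x 0.5 = 330 + 7.5 = 337.5 degrees

Final answer: 337.5 degrees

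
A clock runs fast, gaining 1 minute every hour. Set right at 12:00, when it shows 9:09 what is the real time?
For every 60 true minutes, the faulty clock advances 61 minutes, so 1 faulty-clock minute corresponds to 60/61 true minutes.
From 12:00 to 9:09 on the faulty dial is 549 minutes.
True elapsed: 549 x 60/61 = 540 minutes = 9 hours.
True time: 12:00 + 9 hours = 9:00.

Final answer: 9:00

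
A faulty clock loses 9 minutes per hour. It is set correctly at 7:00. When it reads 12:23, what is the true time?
For every 60 true minutes, the faulty clock advances 51 minutes, so 1 faulty-clock minute corresponds to 60/51 true minutes.
From 7:00 to 12:23 on the faulty dial is 323 minutes.
True elapsed: 323 x 60/51 = 380 minutes = 6 hours and 20 minutes.
True time: 7:00 + 6 hours and 20 minutes = 1:20.

Final answer: 1:20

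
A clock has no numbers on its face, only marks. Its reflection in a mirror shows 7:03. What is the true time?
Reflection across the vertical (12-6) axis maps a hand at angle A degrees to (360 - A) degrees, which sends a reading of T minutes past 12:00 to (720 - T) minutes past 12:00.
Mirror reads 7:03 = 423 minutes past 12:00.
Actual time: (720 - 423) mod 720 = 297 minutes = 4:57.

Final answer: 4:57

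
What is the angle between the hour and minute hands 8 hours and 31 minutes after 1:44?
First find the time 8 hours and 31 minutes after 1:44.
Total minutes: 1 x 60 + 44 + 8 x 60 + 31 = 615.
615 mod 720 = 615 minutes = 10:15.
Now compute the angle at 10:15:
Hour hand: 10 x 30 + 15 x 0.5 = 307.5 degrees
Minute hand: 15 x 6 = 90 degrees
Difference: |307.5 - 90| = 217.5 degrees
Smaller angle: 360 - 217.5 = 142.5 degrees

Final answer: 142.5 degrees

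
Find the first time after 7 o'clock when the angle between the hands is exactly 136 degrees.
At t minutes past 7:00, the hour hand is at 30 x 7 + 0.5t degrees and the minute hand is at 6t degrees.
The smaller angle between them is 136 degrees when |30H - 5.5t| = 136 or |30H - 5.5t| = 224.
With H = 7, solve 30 x 7 - 5.5t = +/- target for each target:
  t = (30 x 7 - 136) / 5.5 = 13.45
  t = (30 x 7 + 136) / 5.5 = 62.91 (outside (0, 60))
  t = (30 x 7 - 224) / 5.5 = -2.55 (outside (0, 60))
  t = (30 x 7 + 224) / 5.5 = 78.91 (outside (0, 60))
Valid solutions in (0, 60): {13.45} minutes.
The first occurrence is t = 13.45 minutes.
The hands form a 136-degree angle at 13.45 minutes past 7:00.

Final answer: 13.45 minutes past 7:00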